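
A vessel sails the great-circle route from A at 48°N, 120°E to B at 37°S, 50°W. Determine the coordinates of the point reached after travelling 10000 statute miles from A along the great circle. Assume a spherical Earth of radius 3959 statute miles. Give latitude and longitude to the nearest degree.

≈ 17°S, 38°W

Convert each endpoint to a unit vector on the sphere (x = cos φ cos λ, y = cos φ sin λ, z = sin φ).
The central angle between the endpoints is δ = arccos(p₁·p₂) ≈ 2.911 rad (166.8°). The total great-circle distance is δ·R ≈ 2.911 × 3959 ≈ 11524 mi, so the target fraction is f = 10000/11524 ≈ 0.868.
Interpolate at f ≈ 0.868 with slerp weights a = sin((1−f)δ)/sin δ ≈ 1.643, b = sin(fδ)/sin δ ≈ 2.526.
p = a·p₁ + b·p₂ ≈ (0.747, -0.593, -0.299); φ = arcsin(p_z) ≈ -17.42°, λ = atan2(p_y, p_x) ≈ -38.46°.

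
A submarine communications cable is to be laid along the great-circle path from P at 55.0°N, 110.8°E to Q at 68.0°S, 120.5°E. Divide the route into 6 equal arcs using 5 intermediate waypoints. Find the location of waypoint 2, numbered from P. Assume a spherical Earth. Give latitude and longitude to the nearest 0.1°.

≈ 14.0°N, 113.7°E

Convert each endpoint to a unit vector on the sphere (x = cos φ cos λ, y = cos φ sin λ, z = sin φ).
The central angle between the endpoints is δ = arccos(p₁·p₂) ≈ 2.150 rad (123.2°).
Interpolate at f = 2/6 with slerp weights a = sin((1−f)δ)/sin δ ≈ 1.184, b = sin(fδ)/sin δ ≈ 0.785.
p = a·p₁ + b·p₂ ≈ (-0.390, 0.888, 0.242); φ = arcsin(p_z) ≈ 13.99°, λ = atan2(p_y, p_x) ≈ 113.73°.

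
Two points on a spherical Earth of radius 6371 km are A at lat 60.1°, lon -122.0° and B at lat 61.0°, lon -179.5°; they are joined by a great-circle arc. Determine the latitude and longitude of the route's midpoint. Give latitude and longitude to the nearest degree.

Write both endpoints as unit vectors p₁, p₂ with components (cos φ cos λ, cos φ sin λ, sin φ).
The central angle between the endpoints is δ = arccos(p₁·p₂) ≈ 0.478 rad (27.4°).
Interpolate at f = 1/2 with slerp weights a = sin((1−f)δ)/sin δ ≈ 0.515, b = sin(fδ)/sin δ ≈ 0.515.
p = a·p₁ + b·p₂ ≈ (-0.385, -0.220, 0.896); φ = arcsin(p_z) ≈ 63.66°, λ = atan2(p_y, p_x) ≈ -150.31°.

≈ lat 64°, lon -150°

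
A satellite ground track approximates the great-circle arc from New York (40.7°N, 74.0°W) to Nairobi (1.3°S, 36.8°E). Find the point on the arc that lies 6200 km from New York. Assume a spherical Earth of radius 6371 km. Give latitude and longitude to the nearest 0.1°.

Write both endpoints as unit vectors p₁, p₂ with components (cos φ cos λ, cos φ sin λ, sin φ).
The central angle between the endpoints is δ = arccos(p₁·p₂) ≈ 1.859 rad (106.5°). The total great-circle distance is δ·R ≈ 1.859 × 6371 ≈ 11842 km, so the target fraction is f = 6200/11842 ≈ 0.524.
Interpolate at f ≈ 0.524 with slerp weights a = sin((1−f)δ)/sin δ ≈ 0.807, b = sin(fδ)/sin δ ≈ 0.862.
p = a·p₁ + b·p₂ ≈ (0.859, -0.072, 0.507); φ = arcsin(p_z) ≈ 30.46°, λ = atan2(p_y, p_x) ≈ -4.80°.

≈ (30.5°N, 4.8°W)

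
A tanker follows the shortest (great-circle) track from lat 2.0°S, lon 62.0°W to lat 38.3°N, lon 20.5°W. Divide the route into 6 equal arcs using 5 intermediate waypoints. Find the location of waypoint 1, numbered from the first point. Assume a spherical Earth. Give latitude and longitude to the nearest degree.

≈ lat 5°N, lon 56°W

Write both endpoints as unit vectors p₁, p₂ with components (cos φ cos λ, cos φ sin λ, sin φ).
The central angle between the endpoints is δ = arccos(p₁·p₂) ≈ 0.969 rad (55.5°).
Interpolate at f = 1/6 with slerp weights a = sin((1−f)δ)/sin δ ≈ 0.877, b = sin(fδ)/sin δ ≈ 0.195.
p = a·p₁ + b·p₂ ≈ (0.555, -0.827, 0.090); φ = arcsin(p_z) ≈ 5.18°, λ = atan2(p_y, p_x) ≈ -56.15°.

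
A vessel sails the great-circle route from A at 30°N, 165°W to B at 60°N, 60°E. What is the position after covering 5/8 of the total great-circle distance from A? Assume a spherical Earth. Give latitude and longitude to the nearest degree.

From cos δ = sin φ₁ sin φ₂ + cos φ₁ cos φ₂ cos Δλ, the central angle is δ ≈ 1.444 rad (82.7°).
Interpolate at f = 5/8 with slerp weights a = sin((1−f)δ)/sin δ ≈ 0.519, b = sin(fδ)/sin δ ≈ 0.791.
p = a·p₁ + b·p₂ ≈ (-0.237, 0.226, 0.945); φ = arcsin(p_z) ≈ 70.89°, λ = atan2(p_y, p_x) ≈ 136.32°.

≈ 71°N, 136°E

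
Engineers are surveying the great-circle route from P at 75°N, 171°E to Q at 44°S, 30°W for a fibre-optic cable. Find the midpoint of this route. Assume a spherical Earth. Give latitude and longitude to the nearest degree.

≈ 29°N, 41°W

Convert each endpoint to a unit vector on the sphere (x = cos φ cos λ, y = cos φ sin λ, z = sin φ).
The central angle between the endpoints is δ = arccos(p₁·p₂) ≈ 2.577 rad (147.7°).
Interpolate at f = 1/2 with slerp weights a = sin((1−f)δ)/sin δ ≈ 1.795, b = sin(fδ)/sin δ ≈ 1.795.
p = a·p₁ + b·p₂ ≈ (0.659, -0.573, 0.487); φ = arcsin(p_z) ≈ 29.14°, λ = atan2(p_y, p_x) ≈ -40.99°.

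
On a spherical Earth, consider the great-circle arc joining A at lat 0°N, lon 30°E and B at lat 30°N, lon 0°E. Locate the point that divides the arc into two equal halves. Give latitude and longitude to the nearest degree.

≈ lat 16°N, lon 16°E

Write both endpoints as unit vectors p₁, p₂ with components (cos φ cos λ, cos φ sin λ, sin φ).
The central angle between the endpoints is δ = arccos(p₁·p₂) ≈ 0.723 rad (41.4°).
Interpolate at f = 1/2 with slerp weights a = sin((1−f)δ)/sin δ ≈ 0.535, b = sin(fδ)/sin δ ≈ 0.535.
p = a·p₁ + b·p₂ ≈ (0.926, 0.267, 0.267); φ = arcsin(p_z) ≈ 15.50°, λ = atan2(p_y, p_x) ≈ 16.10°.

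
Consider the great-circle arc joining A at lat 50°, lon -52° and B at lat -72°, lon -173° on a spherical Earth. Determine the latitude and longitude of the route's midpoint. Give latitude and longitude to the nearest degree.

≈ lat -19°, lon -81°

Convert each endpoint to a unit vector on the sphere (x = cos φ cos λ, y = cos φ sin λ, z = sin φ).
The central angle between the endpoints is δ = arccos(p₁·p₂) ≈ 2.551 rad (146.2°).
Interpolate at f = 1/2 with slerp weights a = sin((1−f)δ)/sin δ ≈ 1.719, b = sin(fδ)/sin δ ≈ 1.719.
p = a·p₁ + b·p₂ ≈ (0.153, -0.936, -0.318); φ = arcsin(p_z) ≈ -18.55°, λ = atan2(p_y, p_x) ≈ -80.71°.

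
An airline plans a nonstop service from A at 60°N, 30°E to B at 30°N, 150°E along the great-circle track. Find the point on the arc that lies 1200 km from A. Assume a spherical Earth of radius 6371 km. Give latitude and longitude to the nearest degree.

≈ 66°N, 50°E

The haversine formula gives a central angle δ ≈ 1.353 rad (77.5°) between the endpoints. The total great-circle distance is δ·R ≈ 1.353 × 6371 ≈ 8617 km, so the target fraction is f = 1200/8617 ≈ 0.139.
Interpolate at f ≈ 0.139 with slerp weights a = sin((1−f)δ)/sin δ ≈ 0.941, b = sin(fδ)/sin δ ≈ 0.192.
p = a·p₁ + b·p₂ ≈ (0.264, 0.318, 0.911); φ = arcsin(p_z) ≈ 65.59°, λ = atan2(p_y, p_x) ≈ 50.37°.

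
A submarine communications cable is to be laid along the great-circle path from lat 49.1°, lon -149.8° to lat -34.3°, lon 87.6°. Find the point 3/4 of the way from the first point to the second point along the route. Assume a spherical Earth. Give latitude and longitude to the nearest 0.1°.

≈ lat -10.7°, lon 114.3°

Write both endpoints as unit vectors p₁, p₂ with components (cos φ cos λ, cos φ sin λ, sin φ).
The central angle between the endpoints is δ = arccos(p₁·p₂) ≈ 2.371 rad (135.8°).
Interpolate at f = 3/4 with slerp weights a = sin((1−f)δ)/sin δ ≈ 0.802, b = sin(fδ)/sin δ ≈ 1.405.
p = a·p₁ + b·p₂ ≈ (-0.405, 0.895, -0.186); φ = arcsin(p_z) ≈ -10.69°, λ = atan2(p_y, p_x) ≈ 114.35°.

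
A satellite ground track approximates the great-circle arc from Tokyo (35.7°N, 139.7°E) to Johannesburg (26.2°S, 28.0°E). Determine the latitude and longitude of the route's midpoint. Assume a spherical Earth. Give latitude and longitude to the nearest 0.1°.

≈ 8.4°N, 79.6°E

From cos δ = sin φ₁ sin φ₂ + cos φ₁ cos φ₂ cos Δλ, the central angle is δ ≈ 2.126 rad (121.8°).
Interpolate at f = 1/2 with slerp weights a = sin((1−f)δ)/sin δ ≈ 1.028, b = sin(fδ)/sin δ ≈ 1.028.
p = a·p₁ + b·p₂ ≈ (0.178, 0.973, 0.146); φ = arcsin(p_z) ≈ 8.40°, λ = atan2(p_y, p_x) ≈ 79.65°.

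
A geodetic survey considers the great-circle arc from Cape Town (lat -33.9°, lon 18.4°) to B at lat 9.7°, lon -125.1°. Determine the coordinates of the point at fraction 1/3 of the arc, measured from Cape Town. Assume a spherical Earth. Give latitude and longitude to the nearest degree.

≈ lat -41°, lon -40°

Convert each endpoint to a unit vector on the sphere (x = cos φ cos λ, y = cos φ sin λ, z = sin φ).
The central angle between the endpoints is δ = arccos(p₁·p₂) ≈ 2.421 rad (138.7°).
Interpolate at f = 1/3 with slerp weights a = sin((1−f)δ)/sin δ ≈ 1.515, b = sin(fδ)/sin δ ≈ 1.095.
p = a·p₁ + b·p₂ ≈ (0.572, -0.486, -0.660); φ = arcsin(p_z) ≈ -41.32°, λ = atan2(p_y, p_x) ≈ -40.36°.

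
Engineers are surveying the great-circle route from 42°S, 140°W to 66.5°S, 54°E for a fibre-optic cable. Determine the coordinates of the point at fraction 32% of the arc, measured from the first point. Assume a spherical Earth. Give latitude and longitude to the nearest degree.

From cos δ = sin φ₁ sin φ₂ + cos φ₁ cos φ₂ cos Δλ, the central angle is δ ≈ 1.239 rad (71.0°).
Interpolate at f = 0.32 with slerp weights a = sin((1−f)δ)/sin δ ≈ 0.789, b = sin(fδ)/sin δ ≈ 0.408.
p = a·p₁ + b·p₂ ≈ (-0.354, -0.245, -0.903); φ = arcsin(p_z) ≈ -64.51°, λ = atan2(p_y, p_x) ≈ -145.25°.

≈ 65°S, 145°W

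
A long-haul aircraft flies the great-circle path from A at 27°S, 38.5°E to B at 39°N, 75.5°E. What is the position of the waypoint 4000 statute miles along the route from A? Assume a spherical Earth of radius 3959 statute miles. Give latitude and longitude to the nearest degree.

≈ 25°N, 65°E

Write both endpoints as unit vectors p₁, p₂ with components (cos φ cos λ, cos φ sin λ, sin φ).
The central angle between the endpoints is δ = arccos(p₁·p₂) ≈ 1.300 rad (74.5°). The total great-circle distance is δ·R ≈ 1.300 × 3959 ≈ 5148 mi, so the target fraction is f = 4000/5148 ≈ 0.777.
Interpolate at f ≈ 0.777 with slerp weights a = sin((1−f)δ)/sin δ ≈ 0.297, b = sin(fδ)/sin δ ≈ 0.879.
p = a·p₁ + b·p₂ ≈ (0.378, 0.826, 0.419); φ = arcsin(p_z) ≈ 24.74°, λ = atan2(p_y, p_x) ≈ 65.41°.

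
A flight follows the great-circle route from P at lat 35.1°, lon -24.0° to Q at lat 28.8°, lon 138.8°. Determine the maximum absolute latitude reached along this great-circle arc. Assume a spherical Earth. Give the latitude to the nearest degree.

The great circle lies in the plane with unit normal n̂ = (p₁ × p₂)/|p₁ × p₂|.
Here n̂_z ≈ +0.232; the vertex latitude is φ_max = arccos|n̂_z| ≈ 76.6°.

≈ 77°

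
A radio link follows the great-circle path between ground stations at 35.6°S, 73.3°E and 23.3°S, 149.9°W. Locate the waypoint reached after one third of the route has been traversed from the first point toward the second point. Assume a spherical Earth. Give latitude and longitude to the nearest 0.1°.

≈ 56.0°S, 117.6°E

Convert each endpoint to a unit vector on the sphere (x = cos φ cos λ, y = cos φ sin λ, z = sin φ).
The central angle between the endpoints is δ = arccos(p₁·p₂) ≈ 1.890 rad (108.3°).
Interpolate at f = 1/3 with slerp weights a = sin((1−f)δ)/sin δ ≈ 1.003, b = sin(fδ)/sin δ ≈ 0.621.
p = a·p₁ + b·p₂ ≈ (-0.259, 0.495, -0.829); φ = arcsin(p_z) ≈ -56.03°, λ = atan2(p_y, p_x) ≈ 117.59°.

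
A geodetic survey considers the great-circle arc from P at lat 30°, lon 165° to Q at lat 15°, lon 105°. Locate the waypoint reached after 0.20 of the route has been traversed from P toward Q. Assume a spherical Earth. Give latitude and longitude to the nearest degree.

≈ lat 29°, lon 152°

Convert each endpoint to a unit vector on the sphere (x = cos φ cos λ, y = cos φ sin λ, z = sin φ).
The central angle between the endpoints is δ = arccos(p₁·p₂) ≈ 0.991 rad (56.8°).
Interpolate at f = 0.20 with slerp weights a = sin((1−f)δ)/sin δ ≈ 0.851, b = sin(fδ)/sin δ ≈ 0.235.
p = a·p₁ + b·p₂ ≈ (-0.771, 0.410, 0.487); φ = arcsin(p_z) ≈ 29.12°, λ = atan2(p_y, p_x) ≈ 151.97°.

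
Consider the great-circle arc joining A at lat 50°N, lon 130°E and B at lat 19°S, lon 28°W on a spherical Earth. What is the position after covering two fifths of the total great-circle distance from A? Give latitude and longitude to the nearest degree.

≈ lat 57°N, lon 22°E

From cos δ = sin φ₁ sin φ₂ + cos φ₁ cos φ₂ cos Δλ, the central angle is δ ≈ 2.520 rad (144.4°).
Interpolate at f = 2/5 with slerp weights a = sin((1−f)δ)/sin δ ≈ 1.714, b = sin(fδ)/sin δ ≈ 1.452.
p = a·p₁ + b·p₂ ≈ (0.504, 0.199, 0.840); φ = arcsin(p_z) ≈ 57.17°, λ = atan2(p_y, p_x) ≈ 21.58°.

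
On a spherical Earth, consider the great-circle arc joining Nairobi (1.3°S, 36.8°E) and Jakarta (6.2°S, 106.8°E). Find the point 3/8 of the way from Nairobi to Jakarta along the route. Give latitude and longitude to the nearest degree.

≈ 4°S, 63°E

Convert each endpoint to a unit vector on the sphere (x = cos φ cos λ, y = cos φ sin λ, z = sin φ).
The central angle between the endpoints is δ = arccos(p₁·p₂) ≈ 1.221 rad (70.0°).
Interpolate at f = 3/8 with slerp weights a = sin((1−f)δ)/sin δ ≈ 0.736, b = sin(fδ)/sin δ ≈ 0.471.
p = a·p₁ + b·p₂ ≈ (0.454, 0.889, -0.068); φ = arcsin(p_z) ≈ -3.87°, λ = atan2(p_y, p_x) ≈ 62.94°.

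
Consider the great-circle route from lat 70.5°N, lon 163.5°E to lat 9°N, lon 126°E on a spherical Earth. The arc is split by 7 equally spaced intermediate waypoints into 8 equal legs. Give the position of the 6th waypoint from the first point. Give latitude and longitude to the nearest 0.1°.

≈ lat 25.0°N, lon 130.0°E

Write both endpoints as unit vectors p₁, p₂ with components (cos φ cos λ, cos φ sin λ, sin φ).
The central angle between the endpoints is δ = arccos(p₁·p₂) ≈ 1.149 rad (65.9°).
Interpolate at f = 6/8 with slerp weights a = sin((1−f)δ)/sin δ ≈ 0.311, b = sin(fδ)/sin δ ≈ 0.832.
p = a·p₁ + b·p₂ ≈ (-0.582, 0.694, 0.423); φ = arcsin(p_z) ≈ 25.02°, λ = atan2(p_y, p_x) ≈ 129.99°.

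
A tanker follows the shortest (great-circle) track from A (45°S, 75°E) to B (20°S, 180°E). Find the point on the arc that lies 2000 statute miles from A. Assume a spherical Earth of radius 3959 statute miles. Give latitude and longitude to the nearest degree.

≈ (50°S, 118°E)

The haversine formula gives a central angle δ ≈ 1.501 rad (86.0°) between the endpoints. The total great-circle distance is δ·R ≈ 1.501 × 3959 ≈ 5942 mi, so the target fraction is f = 2000/5942 ≈ 0.337.
Interpolate at f ≈ 0.337 with slerp weights a = sin((1−f)δ)/sin δ ≈ 0.841, b = sin(fδ)/sin δ ≈ 0.485.
p = a·p₁ + b·p₂ ≈ (-0.302, 0.575, -0.761); φ = arcsin(p_z) ≈ -49.53°, λ = atan2(p_y, p_x) ≈ 117.72°.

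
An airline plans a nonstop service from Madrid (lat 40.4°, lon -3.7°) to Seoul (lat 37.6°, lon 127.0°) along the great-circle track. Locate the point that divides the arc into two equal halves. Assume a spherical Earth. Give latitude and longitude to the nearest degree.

Write both endpoints as unit vectors p₁, p₂ with components (cos φ cos λ, cos φ sin λ, sin φ).
The central angle between the endpoints is δ = arccos(p₁·p₂) ≈ 1.569 rad (89.9°).
Interpolate at f = 1/2 with slerp weights a = sin((1−f)δ)/sin δ ≈ 0.706, b = sin(fδ)/sin δ ≈ 0.706.
p = a·p₁ + b·p₂ ≈ (0.200, 0.412, 0.889); φ = arcsin(p_z) ≈ 62.73°, λ = atan2(p_y, p_x) ≈ 64.12°.

≈ lat 63°, lon 64°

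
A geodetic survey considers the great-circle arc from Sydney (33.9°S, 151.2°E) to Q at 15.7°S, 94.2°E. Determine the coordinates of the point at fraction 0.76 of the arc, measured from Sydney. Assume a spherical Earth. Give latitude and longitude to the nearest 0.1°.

≈ 22.0°S, 106.2°E

From cos δ = sin φ₁ sin φ₂ + cos φ₁ cos φ₂ cos Δλ, the central angle is δ ≈ 0.945 rad (54.1°).
Interpolate at f = 0.76 with slerp weights a = sin((1−f)δ)/sin δ ≈ 0.277, b = sin(fδ)/sin δ ≈ 0.812.
p = a·p₁ + b·p₂ ≈ (-0.259, 0.890, -0.374); φ = arcsin(p_z) ≈ -21.99°, λ = atan2(p_y, p_x) ≈ 106.22°.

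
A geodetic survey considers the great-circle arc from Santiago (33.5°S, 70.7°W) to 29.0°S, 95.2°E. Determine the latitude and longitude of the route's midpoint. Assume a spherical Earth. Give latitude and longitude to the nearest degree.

Convert each endpoint to a unit vector on the sphere (x = cos φ cos λ, y = cos φ sin λ, z = sin φ).
The central angle between the endpoints is δ = arccos(p₁·p₂) ≈ 2.026 rad (116.1°).
Interpolate at f = 1/2 with slerp weights a = sin((1−f)δ)/sin δ ≈ 0.945, b = sin(fδ)/sin δ ≈ 0.945.
p = a·p₁ + b·p₂ ≈ (0.185, 0.079, -0.979); φ = arcsin(p_z) ≈ -78.36°, λ = atan2(p_y, p_x) ≈ 23.16°.

≈ 78°S, 23°E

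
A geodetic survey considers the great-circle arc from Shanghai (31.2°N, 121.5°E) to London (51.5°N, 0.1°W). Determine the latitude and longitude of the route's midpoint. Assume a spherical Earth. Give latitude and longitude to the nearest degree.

≈ (60°N, 76°E)

Convert each endpoint to a unit vector on the sphere (x = cos φ cos λ, y = cos φ sin λ, z = sin φ).
The central angle between the endpoints is δ = arccos(p₁·p₂) ≈ 1.444 rad (82.7°).
Interpolate at f = 1/2 with slerp weights a = sin((1−f)δ)/sin δ ≈ 0.666, b = sin(fδ)/sin δ ≈ 0.666.
p = a·p₁ + b·p₂ ≈ (0.117, 0.485, 0.867); φ = arcsin(p_z) ≈ 60.06°, λ = atan2(p_y, p_x) ≈ 76.44°.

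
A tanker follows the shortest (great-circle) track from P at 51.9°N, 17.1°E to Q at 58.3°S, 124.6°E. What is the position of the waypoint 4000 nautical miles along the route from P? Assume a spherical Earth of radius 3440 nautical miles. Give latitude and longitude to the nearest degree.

Convert each endpoint to a unit vector on the sphere (x = cos φ cos λ, y = cos φ sin λ, z = sin φ).
The central angle between the endpoints is δ = arccos(p₁·p₂) ≈ 2.445 rad (140.1°). The total great-circle distance is δ·R ≈ 2.445 × 3440 ≈ 8411 nmi, so the target fraction is f = 4000/8411 ≈ 0.476.
Interpolate at f ≈ 0.476 with slerp weights a = sin((1−f)δ)/sin δ ≈ 1.494, b = sin(fδ)/sin δ ≈ 1.431.
p = a·p₁ + b·p₂ ≈ (0.454, 0.890, -0.041); φ = arcsin(p_z) ≈ -2.37°, λ = atan2(p_y, p_x) ≈ 62.96°.

≈ 2°S, 63°E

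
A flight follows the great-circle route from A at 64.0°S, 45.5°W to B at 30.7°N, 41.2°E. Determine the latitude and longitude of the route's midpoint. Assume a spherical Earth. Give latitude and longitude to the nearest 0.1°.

≈ 21.5°S, 14.9°E

Convert each endpoint to a unit vector on the sphere (x = cos φ cos λ, y = cos φ sin λ, z = sin φ).
The central angle between the endpoints is δ = arccos(p₁·p₂) ≈ 2.023 rad (115.9°).
Interpolate at f = 1/2 with slerp weights a = sin((1−f)δ)/sin δ ≈ 0.943, b = sin(fδ)/sin δ ≈ 0.943.
p = a·p₁ + b·p₂ ≈ (0.899, 0.239, -0.366); φ = arcsin(p_z) ≈ -21.47°, λ = atan2(p_y, p_x) ≈ 14.89°.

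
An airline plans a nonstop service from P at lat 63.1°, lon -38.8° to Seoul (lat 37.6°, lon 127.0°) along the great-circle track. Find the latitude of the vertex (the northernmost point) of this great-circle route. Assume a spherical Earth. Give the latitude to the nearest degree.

≈ 85°

The great circle lies in the plane with unit normal n̂ = (p₁ × p₂)/|p₁ × p₂|.
Here n̂_z ≈ +0.090; the vertex latitude is φ_max = arccos|n̂_z| ≈ 84.9°.
Check via Clairaut: cos φ_max = |cos φ₁| · sin C = cos(63.1°)·sin(11.4°) ≈ 0.090, again giving ≈ 84.9°.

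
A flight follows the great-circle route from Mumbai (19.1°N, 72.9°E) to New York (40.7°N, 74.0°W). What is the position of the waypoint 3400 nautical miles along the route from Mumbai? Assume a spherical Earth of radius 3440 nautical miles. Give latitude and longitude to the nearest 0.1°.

Convert each endpoint to a unit vector on the sphere (x = cos φ cos λ, y = cos φ sin λ, z = sin φ).
The central angle between the endpoints is δ = arccos(p₁·p₂) ≈ 1.968 rad (112.8°). The total great-circle distance is δ·R ≈ 1.968 × 3440 ≈ 6770 nmi, so the target fraction is f = 3400/6770 ≈ 0.502.
Interpolate at f ≈ 0.502 with slerp weights a = sin((1−f)δ)/sin δ ≈ 0.900, b = sin(fδ)/sin δ ≈ 0.906.
p = a·p₁ + b·p₂ ≈ (0.439, 0.153, 0.885); φ = arcsin(p_z) ≈ 62.27°, λ = atan2(p_y, p_x) ≈ 19.22°.

≈ 62.3°N, 19.2°E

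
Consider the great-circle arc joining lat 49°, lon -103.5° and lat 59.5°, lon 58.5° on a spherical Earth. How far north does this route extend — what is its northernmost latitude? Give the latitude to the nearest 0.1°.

The great circle lies in the plane with unit normal n̂ = (p₁ × p₂)/|p₁ × p₂|.
Here n̂_z ≈ +0.109; the vertex latitude is φ_max = arccos|n̂_z| ≈ 83.7°.
Check via Clairaut: cos φ_max = |cos φ₁| · sin C = cos(49.0°)·sin(9.6°) ≈ 0.109, again giving ≈ 83.7°.

≈ 83.7°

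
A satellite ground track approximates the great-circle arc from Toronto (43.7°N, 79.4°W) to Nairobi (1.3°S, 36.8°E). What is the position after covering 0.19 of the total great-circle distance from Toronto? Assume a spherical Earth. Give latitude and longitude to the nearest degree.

Write both endpoints as unit vectors p₁, p₂ with components (cos φ cos λ, cos φ sin λ, sin φ).
The central angle between the endpoints is δ = arccos(p₁·p₂) ≈ 1.912 rad (109.6°).
Interpolate at f = 0.19 with slerp weights a = sin((1−f)δ)/sin δ ≈ 1.061, b = sin(fδ)/sin δ ≈ 0.377.
p = a·p₁ + b·p₂ ≈ (0.443, -0.528, 0.724); φ = arcsin(p_z) ≈ 46.42°, λ = atan2(p_y, p_x) ≈ -50.01°.

≈ 46°N, 50°W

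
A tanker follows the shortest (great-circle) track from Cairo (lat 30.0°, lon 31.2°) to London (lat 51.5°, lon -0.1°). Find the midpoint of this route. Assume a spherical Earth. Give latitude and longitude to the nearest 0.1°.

≈ lat 41.8°, lon 18.2°

Write both endpoints as unit vectors p₁, p₂ with components (cos φ cos λ, cos φ sin λ, sin φ).
The central angle between the endpoints is δ = arccos(p₁·p₂) ≈ 0.551 rad (31.6°).
Interpolate at f = 1/2 with slerp weights a = sin((1−f)δ)/sin δ ≈ 0.520, b = sin(fδ)/sin δ ≈ 0.520.
p = a·p₁ + b·p₂ ≈ (0.708, 0.233, 0.666); φ = arcsin(p_z) ≈ 41.79°, λ = atan2(p_y, p_x) ≈ 18.17°.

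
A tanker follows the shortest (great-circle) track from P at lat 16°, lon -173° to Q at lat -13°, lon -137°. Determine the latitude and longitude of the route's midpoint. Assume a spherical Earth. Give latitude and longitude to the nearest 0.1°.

From cos δ = sin φ₁ sin φ₂ + cos φ₁ cos φ₂ cos Δλ, the central angle is δ ≈ 0.801 rad (45.9°).
Interpolate at f = 1/2 with slerp weights a = sin((1−f)δ)/sin δ ≈ 0.543, b = sin(fδ)/sin δ ≈ 0.543.
p = a·p₁ + b·p₂ ≈ (-0.905, -0.424, 0.028); φ = arcsin(p_z) ≈ 1.58°, λ = atan2(p_y, p_x) ≈ -154.87°.

≈ lat 1.6°, lon -154.9°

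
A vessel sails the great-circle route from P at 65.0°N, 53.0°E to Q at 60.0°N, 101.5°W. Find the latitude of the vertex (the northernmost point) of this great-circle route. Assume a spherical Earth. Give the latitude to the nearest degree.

≈ 84°N

The great circle lies in the plane with unit normal n̂ = (p₁ × p₂)/|p₁ × p₂|.
Here n̂_z ≈ -0.113; the vertex latitude is φ_max = arccos|n̂_z| ≈ 83.5°.
Check via Clairaut: cos φ_max = |cos φ₁| · sin C = cos(65.0°)·sin(15.5°) ≈ 0.113, again giving ≈ 83.5°.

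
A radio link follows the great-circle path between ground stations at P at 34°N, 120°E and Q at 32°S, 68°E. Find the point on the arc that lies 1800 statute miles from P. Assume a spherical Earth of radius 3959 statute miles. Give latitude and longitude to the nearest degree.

Write both endpoints as unit vectors p₁, p₂ with components (cos φ cos λ, cos φ sin λ, sin φ).
The central angle between the endpoints is δ = arccos(p₁·p₂) ≈ 1.434 rad (82.2°). The total great-circle distance is δ·R ≈ 1.434 × 3959 ≈ 5677 mi, so the target fraction is f = 1800/5677 ≈ 0.317.
Interpolate at f ≈ 0.317 with slerp weights a = sin((1−f)δ)/sin δ ≈ 0.838, b = sin(fδ)/sin δ ≈ 0.443.
p = a·p₁ + b·p₂ ≈ (-0.206, 0.950, 0.234); φ = arcsin(p_z) ≈ 13.51°, λ = atan2(p_y, p_x) ≈ 102.26°.

≈ 14°N, 102°E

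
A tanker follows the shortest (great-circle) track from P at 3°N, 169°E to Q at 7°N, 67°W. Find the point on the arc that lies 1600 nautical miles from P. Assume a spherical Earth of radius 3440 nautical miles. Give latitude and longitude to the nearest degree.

Convert each endpoint to a unit vector on the sphere (x = cos φ cos λ, y = cos φ sin λ, z = sin φ).
The central angle between the endpoints is δ = arccos(p₁·p₂) ≈ 2.151 rad (123.2°). The total great-circle distance is δ·R ≈ 2.151 × 3440 ≈ 7398 nmi, so the target fraction is f = 1600/7398 ≈ 0.216.
Interpolate at f ≈ 0.216 with slerp weights a = sin((1−f)δ)/sin δ ≈ 1.188, b = sin(fδ)/sin δ ≈ 0.536.
p = a·p₁ + b·p₂ ≈ (-0.956, -0.264, 0.127); φ = arcsin(p_z) ≈ 7.32°, λ = atan2(p_y, p_x) ≈ -164.59°.

≈ 7°N, 165°W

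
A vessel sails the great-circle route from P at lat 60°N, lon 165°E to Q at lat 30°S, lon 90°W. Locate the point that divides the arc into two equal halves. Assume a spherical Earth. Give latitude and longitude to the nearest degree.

Write both endpoints as unit vectors p₁, p₂ with components (cos φ cos λ, cos φ sin λ, sin φ).
The central angle between the endpoints is δ = arccos(p₁·p₂) ≈ 2.147 rad (123.0°).
Interpolate at f = 1/2 with slerp weights a = sin((1−f)δ)/sin δ ≈ 1.048, b = sin(fδ)/sin δ ≈ 1.048.
p = a·p₁ + b·p₂ ≈ (-0.506, -0.772, 0.384); φ = arcsin(p_z) ≈ 22.57°, λ = atan2(p_y, p_x) ≈ -123.25°.

≈ lat 23°N, lon 123°W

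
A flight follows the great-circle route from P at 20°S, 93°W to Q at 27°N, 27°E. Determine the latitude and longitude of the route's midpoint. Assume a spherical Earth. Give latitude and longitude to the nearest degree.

Convert each endpoint to a unit vector on the sphere (x = cos φ cos λ, y = cos φ sin λ, z = sin φ).
The central angle between the endpoints is δ = arccos(p₁·p₂) ≈ 2.182 rad (125.0°).
Interpolate at f = 1/2 with slerp weights a = sin((1−f)δ)/sin δ ≈ 1.083, b = sin(fδ)/sin δ ≈ 1.083.
p = a·p₁ + b·p₂ ≈ (0.807, -0.578, 0.121); φ = arcsin(p_z) ≈ 6.97°, λ = atan2(p_y, p_x) ≈ -35.64°.

≈ 7°N, 36°W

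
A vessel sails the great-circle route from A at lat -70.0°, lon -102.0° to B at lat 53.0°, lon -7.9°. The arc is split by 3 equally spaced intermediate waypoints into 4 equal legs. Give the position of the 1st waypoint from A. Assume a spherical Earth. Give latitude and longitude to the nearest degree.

Convert each endpoint to a unit vector on the sphere (x = cos φ cos λ, y = cos φ sin λ, z = sin φ).
The central angle between the endpoints is δ = arccos(p₁·p₂) ≈ 2.442 rad (139.9°).
Interpolate at f = 1/4 with slerp weights a = sin((1−f)δ)/sin δ ≈ 1.501, b = sin(fδ)/sin δ ≈ 0.890.
p = a·p₁ + b·p₂ ≈ (0.424, -0.576, -0.699); φ = arcsin(p_z) ≈ -44.35°, λ = atan2(p_y, p_x) ≈ -53.62°.

≈ lat -44°, lon -54°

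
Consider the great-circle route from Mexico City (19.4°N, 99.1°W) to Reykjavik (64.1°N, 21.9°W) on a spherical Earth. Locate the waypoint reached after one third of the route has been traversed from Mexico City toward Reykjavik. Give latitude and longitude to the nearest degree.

≈ (39°N, 86°W)

The haversine formula gives a central angle δ ≈ 1.170 rad (67.0°) between the endpoints.
Interpolate at f = 1/3 with slerp weights a = sin((1−f)δ)/sin δ ≈ 0.764, b = sin(fδ)/sin δ ≈ 0.413.
p = a·p₁ + b·p₂ ≈ (0.053, -0.779, 0.625); φ = arcsin(p_z) ≈ 38.69°, λ = atan2(p_y, p_x) ≈ -86.08°.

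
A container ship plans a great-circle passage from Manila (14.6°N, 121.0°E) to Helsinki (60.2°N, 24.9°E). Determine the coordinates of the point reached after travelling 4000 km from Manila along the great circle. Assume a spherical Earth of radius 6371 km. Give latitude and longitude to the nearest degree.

Convert each endpoint to a unit vector on the sphere (x = cos φ cos λ, y = cos φ sin λ, z = sin φ).
The central angle between the endpoints is δ = arccos(p₁·p₂) ≈ 1.402 rad (80.3°). The total great-circle distance is δ·R ≈ 1.402 × 6371 ≈ 8934 km, so the target fraction is f = 4000/8934 ≈ 0.448.
Interpolate at f ≈ 0.448 with slerp weights a = sin((1−f)δ)/sin δ ≈ 0.709, b = sin(fδ)/sin δ ≈ 0.596.
p = a·p₁ + b·p₂ ≈ (-0.085, 0.713, 0.696); φ = arcsin(p_z) ≈ 44.10°, λ = atan2(p_y, p_x) ≈ 96.80°.

≈ 44°N, 97°E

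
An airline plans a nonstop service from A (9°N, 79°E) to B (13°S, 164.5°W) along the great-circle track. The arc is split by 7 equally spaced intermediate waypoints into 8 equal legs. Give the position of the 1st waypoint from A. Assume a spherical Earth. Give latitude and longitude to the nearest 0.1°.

Write both endpoints as unit vectors p₁, p₂ with components (cos φ cos λ, cos φ sin λ, sin φ).
The central angle between the endpoints is δ = arccos(p₁·p₂) ≈ 2.054 rad (117.7°).
Interpolate at f = 1/8 with slerp weights a = sin((1−f)δ)/sin δ ≈ 1.100, b = sin(fδ)/sin δ ≈ 0.287.
p = a·p₁ + b·p₂ ≈ (-0.062, 0.992, 0.108); φ = arcsin(p_z) ≈ 6.18°, λ = atan2(p_y, p_x) ≈ 93.57°.

≈ (6.2°N, 93.6°E)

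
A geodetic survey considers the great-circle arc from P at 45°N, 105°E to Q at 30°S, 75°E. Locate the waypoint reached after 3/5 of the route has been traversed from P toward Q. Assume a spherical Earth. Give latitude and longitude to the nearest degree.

From cos δ = sin φ₁ sin φ₂ + cos φ₁ cos φ₂ cos Δλ, the central angle is δ ≈ 1.393 rad (79.8°).
Interpolate at f = 3/5 with slerp weights a = sin((1−f)δ)/sin δ ≈ 0.537, b = sin(fδ)/sin δ ≈ 0.754.
p = a·p₁ + b·p₂ ≈ (0.071, 0.997, 0.003); φ = arcsin(p_z) ≈ 0.18°, λ = atan2(p_y, p_x) ≈ 85.95°.

≈ 0°N, 86°E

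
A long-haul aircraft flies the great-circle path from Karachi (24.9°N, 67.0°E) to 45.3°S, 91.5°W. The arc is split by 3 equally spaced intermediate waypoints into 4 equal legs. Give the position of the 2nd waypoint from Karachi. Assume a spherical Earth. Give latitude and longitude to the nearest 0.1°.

≈ 38.8°S, 21.4°E

Convert each endpoint to a unit vector on the sphere (x = cos φ cos λ, y = cos φ sin λ, z = sin φ).
The central angle between the endpoints is δ = arccos(p₁·p₂) ≈ 2.675 rad (153.2°).
Interpolate at f = 2/4 with slerp weights a = sin((1−f)δ)/sin δ ≈ 2.161, b = sin(fδ)/sin δ ≈ 2.161.
p = a·p₁ + b·p₂ ≈ (0.726, 0.285, -0.626); φ = arcsin(p_z) ≈ -38.76°, λ = atan2(p_y, p_x) ≈ 21.42°.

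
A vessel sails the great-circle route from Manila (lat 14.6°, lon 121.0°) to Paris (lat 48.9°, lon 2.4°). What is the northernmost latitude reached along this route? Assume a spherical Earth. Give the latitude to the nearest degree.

The great circle lies in the plane with unit normal n̂ = (p₁ × p₂)/|p₁ × p₂|.
Here n̂_z ≈ -0.562; the vertex latitude is φ_max = arccos|n̂_z| ≈ 55.8°.
Check via Clairaut: cos φ_max = |cos φ₁| · sin C = cos(14.6°)·sin(35.5°) ≈ 0.562, again giving ≈ 55.8°.

≈ 56°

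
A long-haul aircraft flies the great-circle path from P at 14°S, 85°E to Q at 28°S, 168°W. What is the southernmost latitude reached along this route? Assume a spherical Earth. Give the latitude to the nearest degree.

≈ 34°S

The great circle lies in the plane with unit normal n̂ = (p₁ × p₂)/|p₁ × p₂|.
Here n̂_z ≈ +0.827; the vertex latitude is φ_max = arccos|n̂_z| ≈ 34.2°.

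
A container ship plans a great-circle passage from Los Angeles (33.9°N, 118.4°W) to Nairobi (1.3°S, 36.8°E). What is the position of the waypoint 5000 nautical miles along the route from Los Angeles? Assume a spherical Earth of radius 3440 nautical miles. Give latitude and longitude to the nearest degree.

≈ 44°N, 2°W

The haversine formula gives a central angle δ ≈ 2.443 rad (140.0°) between the endpoints. The total great-circle distance is δ·R ≈ 2.443 × 3440 ≈ 8405 nmi, so the target fraction is f = 5000/8405 ≈ 0.595.
Interpolate at f ≈ 0.595 with slerp weights a = sin((1−f)δ)/sin δ ≈ 1.300, b = sin(fδ)/sin δ ≈ 1.545.
p = a·p₁ + b·p₂ ≈ (0.723, -0.024, 0.690); φ = arcsin(p_z) ≈ 43.64°, λ = atan2(p_y, p_x) ≈ -1.92°.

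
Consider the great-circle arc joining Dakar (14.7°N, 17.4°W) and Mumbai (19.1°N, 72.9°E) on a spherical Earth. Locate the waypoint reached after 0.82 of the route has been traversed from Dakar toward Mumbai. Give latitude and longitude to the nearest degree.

≈ 22°N, 57°E

Write both endpoints as unit vectors p₁, p₂ with components (cos φ cos λ, cos φ sin λ, sin φ).
The central angle between the endpoints is δ = arccos(p₁·p₂) ≈ 1.492 rad (85.5°).
Interpolate at f = 0.82 with slerp weights a = sin((1−f)δ)/sin δ ≈ 0.266, b = sin(fδ)/sin δ ≈ 0.943.
p = a·p₁ + b·p₂ ≈ (0.508, 0.775, 0.376); φ = arcsin(p_z) ≈ 22.10°, λ = atan2(p_y, p_x) ≈ 56.76°.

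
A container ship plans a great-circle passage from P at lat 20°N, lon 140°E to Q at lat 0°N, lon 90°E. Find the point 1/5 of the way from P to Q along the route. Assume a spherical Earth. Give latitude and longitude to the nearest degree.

≈ lat 17°N, lon 129°E

From cos δ = sin φ₁ sin φ₂ + cos φ₁ cos φ₂ cos Δλ, the central angle is δ ≈ 0.922 rad (52.8°).
Interpolate at f = 1/5 with slerp weights a = sin((1−f)δ)/sin δ ≈ 0.844, b = sin(fδ)/sin δ ≈ 0.230.
p = a·p₁ + b·p₂ ≈ (-0.608, 0.740, 0.289); φ = arcsin(p_z) ≈ 16.78°, λ = atan2(p_y, p_x) ≈ 129.39°.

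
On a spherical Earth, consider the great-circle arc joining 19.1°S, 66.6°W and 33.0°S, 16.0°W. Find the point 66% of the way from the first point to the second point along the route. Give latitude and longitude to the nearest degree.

≈ 30°S, 35°W

Write both endpoints as unit vectors p₁, p₂ with components (cos φ cos λ, cos φ sin λ, sin φ).
The central angle between the endpoints is δ = arccos(p₁·p₂) ≈ 0.821 rad (47.1°).
Interpolate at f = 0.66 with slerp weights a = sin((1−f)δ)/sin δ ≈ 0.377, b = sin(fδ)/sin δ ≈ 0.705.
p = a·p₁ + b·p₂ ≈ (0.709, -0.489, -0.507); φ = arcsin(p_z) ≈ -30.47°, λ = atan2(p_y, p_x) ≈ -34.60°.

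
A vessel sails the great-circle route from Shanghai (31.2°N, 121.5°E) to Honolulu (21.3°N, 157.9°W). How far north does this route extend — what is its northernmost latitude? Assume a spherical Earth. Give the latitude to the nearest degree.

The great circle lies in the plane with unit normal n̂ = (p₁ × p₂)/|p₁ × p₂|.
Here n̂_z ≈ +0.829; the vertex latitude is φ_max = arccos|n̂_z| ≈ 34.0°.
Check via Clairaut: cos φ_max = |cos φ₁| · sin C = cos(31.2°)·sin(75.8°) ≈ 0.829, again giving ≈ 34.0°.

≈ 34°N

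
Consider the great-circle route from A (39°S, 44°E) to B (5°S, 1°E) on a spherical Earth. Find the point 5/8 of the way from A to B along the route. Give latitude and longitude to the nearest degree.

The haversine formula gives a central angle δ ≈ 0.901 rad (51.6°) between the endpoints.
Interpolate at f = 5/8 with slerp weights a = sin((1−f)δ)/sin δ ≈ 0.423, b = sin(fδ)/sin δ ≈ 0.681.
p = a·p₁ + b·p₂ ≈ (0.915, 0.240, -0.325); φ = arcsin(p_z) ≈ -18.99°, λ = atan2(p_y, p_x) ≈ 14.71°.

≈ (19°S, 15°E)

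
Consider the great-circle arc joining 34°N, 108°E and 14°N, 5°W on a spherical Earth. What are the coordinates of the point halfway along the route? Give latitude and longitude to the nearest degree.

Convert each endpoint to a unit vector on the sphere (x = cos φ cos λ, y = cos φ sin λ, z = sin φ).
The central angle between the endpoints is δ = arccos(p₁·p₂) ≈ 1.751 rad (100.3°).
Interpolate at f = 1/2 with slerp weights a = sin((1−f)δ)/sin δ ≈ 0.780, b = sin(fδ)/sin δ ≈ 0.780.
p = a·p₁ + b·p₂ ≈ (0.554, 0.549, 0.625); φ = arcsin(p_z) ≈ 38.70°, λ = atan2(p_y, p_x) ≈ 44.74°.

≈ 39°N, 45°E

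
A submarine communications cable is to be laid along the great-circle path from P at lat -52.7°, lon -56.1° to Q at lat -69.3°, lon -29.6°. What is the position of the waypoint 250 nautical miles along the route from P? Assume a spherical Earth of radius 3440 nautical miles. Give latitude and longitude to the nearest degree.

From cos δ = sin φ₁ sin φ₂ + cos φ₁ cos φ₂ cos Δλ, the central angle is δ ≈ 0.360 rad (20.6°). The total great-circle distance is δ·R ≈ 0.360 × 3440 ≈ 1239 nmi, so the target fraction is f = 250/1239 ≈ 0.202.
Interpolate at f ≈ 0.202 with slerp weights a = sin((1−f)δ)/sin δ ≈ 0.805, b = sin(fδ)/sin δ ≈ 0.206.
p = a·p₁ + b·p₂ ≈ (0.335, -0.441, -0.833); φ = arcsin(p_z) ≈ -56.38°, λ = atan2(p_y, p_x) ≈ -52.74°.

≈ lat -56°, lon -53°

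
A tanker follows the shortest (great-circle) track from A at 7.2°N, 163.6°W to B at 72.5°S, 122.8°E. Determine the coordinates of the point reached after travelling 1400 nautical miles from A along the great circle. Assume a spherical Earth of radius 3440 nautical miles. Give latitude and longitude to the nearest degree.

≈ 15°S, 170°W

From cos δ = sin φ₁ sin φ₂ + cos φ₁ cos φ₂ cos Δλ, the central angle is δ ≈ 1.606 rad (92.0°). The total great-circle distance is δ·R ≈ 1.606 × 3440 ≈ 5525 nmi, so the target fraction is f = 1400/5525 ≈ 0.253.
Interpolate at f ≈ 0.253 with slerp weights a = sin((1−f)δ)/sin δ ≈ 0.932, b = sin(fδ)/sin δ ≈ 0.396.
p = a·p₁ + b·p₂ ≈ (-0.952, -0.161, -0.261); φ = arcsin(p_z) ≈ -15.12°, λ = atan2(p_y, p_x) ≈ -170.40°.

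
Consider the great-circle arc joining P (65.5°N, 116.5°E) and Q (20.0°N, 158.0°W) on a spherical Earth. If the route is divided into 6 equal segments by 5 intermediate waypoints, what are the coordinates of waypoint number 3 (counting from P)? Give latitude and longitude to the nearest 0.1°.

From cos δ = sin φ₁ sin φ₂ + cos φ₁ cos φ₂ cos Δλ, the central angle is δ ≈ 1.222 rad (70.0°).
Interpolate at f = 3/6 with slerp weights a = sin((1−f)δ)/sin δ ≈ 0.610, b = sin(fδ)/sin δ ≈ 0.610.
p = a·p₁ + b·p₂ ≈ (-0.645, 0.012, 0.764); φ = arcsin(p_z) ≈ 49.84°, λ = atan2(p_y, p_x) ≈ 178.96°.

≈ (49.8°N, 179.0°E)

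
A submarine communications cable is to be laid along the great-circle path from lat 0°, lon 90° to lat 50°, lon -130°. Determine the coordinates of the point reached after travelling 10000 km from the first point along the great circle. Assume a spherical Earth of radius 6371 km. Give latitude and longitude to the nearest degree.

Convert each endpoint to a unit vector on the sphere (x = cos φ cos λ, y = cos φ sin λ, z = sin φ).
The central angle between the endpoints is δ = arccos(p₁·p₂) ≈ 2.086 rad (119.5°). The total great-circle distance is δ·R ≈ 2.086 × 6371 ≈ 13288 km, so the target fraction is f = 10000/13288 ≈ 0.753.
Interpolate at f ≈ 0.753 with slerp weights a = sin((1−f)δ)/sin δ ≈ 0.567, b = sin(fδ)/sin δ ≈ 1.149.
p = a·p₁ + b·p₂ ≈ (-0.475, 0.001, 0.880); φ = arcsin(p_z) ≈ 61.66°, λ = atan2(p_y, p_x) ≈ 179.86°.

≈ lat 62°, lon 180°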